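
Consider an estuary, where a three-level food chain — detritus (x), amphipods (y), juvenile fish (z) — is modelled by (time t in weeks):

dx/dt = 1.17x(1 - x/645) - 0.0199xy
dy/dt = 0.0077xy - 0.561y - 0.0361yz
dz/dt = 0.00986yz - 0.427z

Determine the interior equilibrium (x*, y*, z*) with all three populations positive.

x* ≈ 170, y* ≈ 43.3, z* ≈ 20.7

From dz/dt = 0: 0.00986y* = 0.427, so y* = 43.3.
From dx/dt = 0: 1.17(1 - x*/645) = 0.0199·43.3, giving x* = 645·(1 - 0.737) = 170.
From dy/dt = 0: 0.0077·170 - 0.561 = 0.0361z*, so z* = 0.747/0.0361 = 20.7.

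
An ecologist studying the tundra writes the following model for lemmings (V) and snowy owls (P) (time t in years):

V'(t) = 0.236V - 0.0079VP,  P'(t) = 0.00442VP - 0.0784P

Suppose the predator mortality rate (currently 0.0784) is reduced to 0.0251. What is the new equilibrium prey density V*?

At the interior fixed point, setting dP/dt = 0 with P > 0 fixes V* = (predator death rate)/(VP coefficient) — independent of the other coefficients.
With the change, V* = 0.0251/0.00442 = 5.68; it falls from 17.7.

V* ≈ 5.68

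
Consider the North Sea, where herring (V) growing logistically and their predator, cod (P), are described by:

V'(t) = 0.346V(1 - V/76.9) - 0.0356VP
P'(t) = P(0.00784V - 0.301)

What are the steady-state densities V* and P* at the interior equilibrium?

V* ≈ 38.4, P* ≈ 4.87

From dP/dt = 0 with P > 0: 0.00784V* = 0.301, so V* = 38.4.
Substitute into dV/dt = 0: 0.346(1 - 38.4/76.9) = 0.0356P*.
The bracket is 0.501, giving P* = 0.173/0.0356 = 4.87.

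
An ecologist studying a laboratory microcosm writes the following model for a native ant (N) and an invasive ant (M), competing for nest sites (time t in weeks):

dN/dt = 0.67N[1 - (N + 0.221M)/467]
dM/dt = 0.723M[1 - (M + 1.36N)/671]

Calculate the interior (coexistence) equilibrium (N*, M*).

N* ≈ 456, M* ≈ 51.3

Setting both brackets to zero gives the nullclines N + 0.221M = 467 and 1.36N + M = 671.
Substituting M = 671 - 1.36N into the first: N(1 - 0.221·1.36) = 467 - 0.221·671.
So N* = 319/0.699 = 456, and then M* = 671 - 1.36·456 = 51.3.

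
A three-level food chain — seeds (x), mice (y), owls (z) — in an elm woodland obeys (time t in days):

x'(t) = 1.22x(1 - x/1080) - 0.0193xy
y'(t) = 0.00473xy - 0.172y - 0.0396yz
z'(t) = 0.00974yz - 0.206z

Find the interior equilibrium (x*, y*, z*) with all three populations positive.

x* ≈ 719, y* ≈ 21.1, z* ≈ 81.5

From dz/dt = 0: 0.00974y* = 0.206, so y* = 21.1.
From dx/dt = 0: 1.22(1 - x*/1080) = 0.0193·21.1, giving x* = 1080·(1 - 0.335) = 719.
From dy/dt = 0: 0.00473·719 - 0.172 = 0.0396z*, so z* = 3.23/0.0396 = 81.5.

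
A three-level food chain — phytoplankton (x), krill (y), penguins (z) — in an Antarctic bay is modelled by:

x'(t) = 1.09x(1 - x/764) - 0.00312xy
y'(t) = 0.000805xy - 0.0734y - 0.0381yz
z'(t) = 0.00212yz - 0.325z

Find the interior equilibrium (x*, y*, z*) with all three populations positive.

From dz/dt = 0: 0.00212y* = 0.325, so y* = 153.
From dx/dt = 0: 1.09(1 - x*/764) = 0.00312·153, giving x* = 764·(1 - 0.439) = 429.
From dy/dt = 0: 0.000805·429 - 0.0734 = 0.0381z*, so z* = 0.272/0.0381 = 7.13.

x* ≈ 429, y* ≈ 153, z* ≈ 7.13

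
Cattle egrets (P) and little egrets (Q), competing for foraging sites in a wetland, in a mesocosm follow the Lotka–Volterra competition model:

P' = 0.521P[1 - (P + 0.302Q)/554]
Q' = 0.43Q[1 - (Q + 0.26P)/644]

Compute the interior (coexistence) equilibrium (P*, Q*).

P* ≈ 390, Q* ≈ 543

Setting both brackets to zero gives the nullclines P + 0.302Q = 554 and 0.26P + Q = 644.
Substituting Q = 644 - 0.26P into the first: P(1 - 0.302·0.26) = 554 - 0.302·644.
So P* = 360/0.921 = 390, and then Q* = 644 - 0.26·390 = 543.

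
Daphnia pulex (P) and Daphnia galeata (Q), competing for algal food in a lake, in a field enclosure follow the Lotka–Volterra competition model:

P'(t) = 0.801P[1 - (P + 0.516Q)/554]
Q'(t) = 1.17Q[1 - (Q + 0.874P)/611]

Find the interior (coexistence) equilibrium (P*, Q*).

P* ≈ 435, Q* ≈ 231

Setting both brackets to zero gives the nullclines P + 0.516Q = 554 and 0.874P + Q = 611.
Substituting Q = 611 - 0.874P into the first: P(1 - 0.516·0.874) = 554 - 0.516·611.
So P* = 239/0.549 = 435, and then Q* = 611 - 0.874·435 = 231.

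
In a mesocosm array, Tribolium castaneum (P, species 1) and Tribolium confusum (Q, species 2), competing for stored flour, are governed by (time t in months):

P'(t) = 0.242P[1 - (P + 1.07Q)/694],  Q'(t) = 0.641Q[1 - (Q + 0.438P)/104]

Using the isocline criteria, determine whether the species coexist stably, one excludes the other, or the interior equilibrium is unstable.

species 1 excludes species 2

Compare the nullcline intercepts: K1/α12 = 694/1.07 = 649 > K2 = 104; K2/α21 = 104/0.438 = 237 < K1 = 694.
Since the inequalities point opposite ways, species 1 can invade but species 2 cannot.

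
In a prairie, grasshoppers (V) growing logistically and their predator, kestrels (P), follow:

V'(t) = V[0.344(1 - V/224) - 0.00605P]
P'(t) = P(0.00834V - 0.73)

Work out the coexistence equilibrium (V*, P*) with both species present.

From dP/dt = 0 with P > 0: 0.00834V* = 0.73, so V* = 87.5.
Substitute into dV/dt = 0: 0.344(1 - 87.5/224) = 0.00605P*.
The bracket is 0.609, giving P* = 0.21/0.00605 = 34.6.

V* ≈ 87.5, P* ≈ 34.6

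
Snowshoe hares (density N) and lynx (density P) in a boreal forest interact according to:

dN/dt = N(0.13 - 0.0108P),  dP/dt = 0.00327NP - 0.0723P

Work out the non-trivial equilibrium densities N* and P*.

N* ≈ 22.1, P* ≈ 12

Set dP/dt = 0 with P > 0: 0.00327N - 0.0723 = 0, so N* = 0.0723/0.00327 = 22.1.
Set dN/dt = 0 with N > 0: 0.13 - 0.0108P = 0, so P* = 0.13/0.0108 = 12.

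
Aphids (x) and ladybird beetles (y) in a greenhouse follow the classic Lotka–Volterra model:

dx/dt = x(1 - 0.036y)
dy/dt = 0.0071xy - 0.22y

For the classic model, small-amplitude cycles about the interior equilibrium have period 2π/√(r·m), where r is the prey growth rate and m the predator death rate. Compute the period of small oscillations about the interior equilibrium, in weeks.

Here r = 1 and m = 0.22, so r·m = 0.22.
ω = √0.22 = 0.469 per week, hence T = 2π/ω ≈ 13.4 weeks.

T ≈ 13.4 weeks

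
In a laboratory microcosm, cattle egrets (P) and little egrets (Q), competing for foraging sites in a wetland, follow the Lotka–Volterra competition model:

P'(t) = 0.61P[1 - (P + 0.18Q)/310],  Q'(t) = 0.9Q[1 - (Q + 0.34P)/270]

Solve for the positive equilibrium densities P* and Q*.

Setting both brackets to zero gives the nullclines P + 0.18Q = 310 and 0.34P + Q = 270.
Substituting Q = 270 - 0.34P into the first: P(1 - 0.18·0.34) = 310 - 0.18·270.
So P* = 261/0.939 = 278, and then Q* = 270 - 0.34·278 = 175.

P* ≈ 278, Q* ≈ 175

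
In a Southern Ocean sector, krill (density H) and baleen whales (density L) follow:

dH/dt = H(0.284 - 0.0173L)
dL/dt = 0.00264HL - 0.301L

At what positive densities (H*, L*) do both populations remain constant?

H* ≈ 114, L* ≈ 16.4

Set dL/dt = 0 with L > 0: 0.00264H - 0.301 = 0, so H* = 0.301/0.00264 = 114.
Set dH/dt = 0 with H > 0: 0.284 - 0.0173L = 0, so L* = 0.284/0.0173 = 16.4.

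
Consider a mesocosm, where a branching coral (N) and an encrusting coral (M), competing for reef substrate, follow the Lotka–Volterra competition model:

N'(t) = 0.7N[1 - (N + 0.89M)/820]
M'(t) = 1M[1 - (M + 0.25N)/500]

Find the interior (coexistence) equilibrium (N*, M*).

Setting both brackets to zero gives the nullclines N + 0.89M = 820 and 0.25N + M = 500.
Substituting M = 500 - 0.25N into the first: N(1 - 0.89·0.25) = 820 - 0.89·500.
So N* = 375/0.777 = 482, and then M* = 500 - 0.25·482 = 379.

N* ≈ 482, M* ≈ 379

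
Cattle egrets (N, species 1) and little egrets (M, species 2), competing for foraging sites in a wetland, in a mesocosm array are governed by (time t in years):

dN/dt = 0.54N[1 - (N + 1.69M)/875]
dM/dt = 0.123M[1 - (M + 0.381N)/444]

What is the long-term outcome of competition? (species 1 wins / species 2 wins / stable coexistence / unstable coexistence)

stable coexistence

Compare the nullcline intercepts: K1/α12 = 875/1.69 = 518 > K2 = 444; K2/α21 = 444/0.381 = 1170 > K1 = 875.
Since both inequalities hold, each species can invade when rare, so the interior equilibrium is stable.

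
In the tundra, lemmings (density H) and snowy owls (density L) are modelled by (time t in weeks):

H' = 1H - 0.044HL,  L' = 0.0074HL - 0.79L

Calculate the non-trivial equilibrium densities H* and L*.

Set dL/dt = 0 with L > 0: 0.0074H - 0.79 = 0, so H* = 0.79/0.0074 = 107.
Set dH/dt = 0 with H > 0: 1 - 0.044L = 0, so L* = 1/0.044 = 22.7.

H* ≈ 107, L* ≈ 22.7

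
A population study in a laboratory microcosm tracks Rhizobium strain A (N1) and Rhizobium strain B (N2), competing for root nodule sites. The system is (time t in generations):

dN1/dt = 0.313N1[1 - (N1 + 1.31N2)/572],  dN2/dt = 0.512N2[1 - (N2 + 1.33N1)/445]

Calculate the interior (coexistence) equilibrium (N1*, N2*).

N1* ≈ 14.8, N2* ≈ 425

Setting both brackets to zero gives the nullclines N1 + 1.31N2 = 572 and 1.33N1 + N2 = 445.
Substituting N2 = 445 - 1.33N1 into the first: N1(1 - 1.31·1.33) = 572 - 1.31·445.
So N1* = -11/-0.742 = 14.8, and then N2* = 445 - 1.33·14.8 = 425.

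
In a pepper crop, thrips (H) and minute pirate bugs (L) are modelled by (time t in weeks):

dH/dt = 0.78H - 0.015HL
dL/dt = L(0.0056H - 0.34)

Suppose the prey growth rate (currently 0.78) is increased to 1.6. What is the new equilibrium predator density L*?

L* ≈ 107

At the interior fixed point, setting dH/dt = 0 with H > 0 fixes L* = (prey growth rate)/(HL coefficient) — independent of the other coefficients.
With the change, L* = 1.6/0.015 = 107; it rises from 52.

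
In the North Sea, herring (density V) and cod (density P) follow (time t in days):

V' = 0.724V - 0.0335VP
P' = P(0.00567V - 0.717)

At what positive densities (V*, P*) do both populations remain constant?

V* ≈ 126, P* ≈ 21.6

Set dP/dt = 0 with P > 0: 0.00567V - 0.717 = 0, so V* = 0.717/0.00567 = 126.
Set dV/dt = 0 with V > 0: 0.724 - 0.0335P = 0, so P* = 0.724/0.0335 = 21.6.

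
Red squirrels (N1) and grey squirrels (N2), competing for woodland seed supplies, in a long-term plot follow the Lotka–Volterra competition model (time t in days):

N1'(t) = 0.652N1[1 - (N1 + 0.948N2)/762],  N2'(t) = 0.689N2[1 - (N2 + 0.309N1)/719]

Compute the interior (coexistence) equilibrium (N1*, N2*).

Setting both brackets to zero gives the nullclines N1 + 0.948N2 = 762 and 0.309N1 + N2 = 719.
Substituting N2 = 719 - 0.309N1 into the first: N1(1 - 0.948·0.309) = 762 - 0.948·719.
So N1* = 80.4/0.707 = 114, and then N2* = 719 - 0.309·114 = 684.

N1* ≈ 114, N2* ≈ 684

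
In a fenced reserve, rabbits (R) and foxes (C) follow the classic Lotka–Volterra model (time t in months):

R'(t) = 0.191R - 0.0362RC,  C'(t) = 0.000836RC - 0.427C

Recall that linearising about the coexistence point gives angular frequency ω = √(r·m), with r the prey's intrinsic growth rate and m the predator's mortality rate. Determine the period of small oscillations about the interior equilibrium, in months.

T ≈ 22 months

Here r = 0.191 and m = 0.427, so r·m = 0.0816.
ω = √0.0816 = 0.286 per month, hence T = 2π/ω ≈ 22 months.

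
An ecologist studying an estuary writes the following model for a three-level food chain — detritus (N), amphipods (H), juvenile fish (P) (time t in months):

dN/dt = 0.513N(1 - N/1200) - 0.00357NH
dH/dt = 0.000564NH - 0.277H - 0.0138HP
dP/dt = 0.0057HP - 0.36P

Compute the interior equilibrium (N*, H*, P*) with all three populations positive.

From dP/dt = 0: 0.0057H* = 0.36, so H* = 63.2.
From dN/dt = 0: 0.513(1 - N*/1200) = 0.00357·63.2, giving N* = 1200·(1 - 0.44) = 673.
From dH/dt = 0: 0.000564·673 - 0.277 = 0.0138P*, so P* = 0.102/0.0138 = 7.42.

N* ≈ 673, H* ≈ 63.2, P* ≈ 7.42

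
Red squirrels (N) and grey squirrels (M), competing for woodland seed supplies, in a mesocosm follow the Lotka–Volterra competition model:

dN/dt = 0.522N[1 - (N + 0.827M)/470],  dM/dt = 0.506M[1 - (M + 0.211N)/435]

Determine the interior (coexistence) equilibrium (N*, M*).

Setting both brackets to zero gives the nullclines N + 0.827M = 470 and 0.211N + M = 435.
Substituting M = 435 - 0.211N into the first: N(1 - 0.827·0.211) = 470 - 0.827·435.
So N* = 110/0.826 = 134, and then M* = 435 - 0.211·134 = 407.

N* ≈ 134, M* ≈ 407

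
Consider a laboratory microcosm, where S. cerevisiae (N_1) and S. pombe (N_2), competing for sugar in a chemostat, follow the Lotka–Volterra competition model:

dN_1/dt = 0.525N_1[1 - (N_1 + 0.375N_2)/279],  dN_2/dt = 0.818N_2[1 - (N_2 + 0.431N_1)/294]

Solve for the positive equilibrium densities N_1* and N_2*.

N_1* ≈ 201, N_2* ≈ 207

Setting both brackets to zero gives the nullclines N_1 + 0.375N_2 = 279 and 0.431N_1 + N_2 = 294.
Substituting N_2 = 294 - 0.431N_1 into the first: N_1(1 - 0.375·0.431) = 279 - 0.375·294.
So N_1* = 169/0.838 = 201, and then N_2* = 294 - 0.431·201 = 207.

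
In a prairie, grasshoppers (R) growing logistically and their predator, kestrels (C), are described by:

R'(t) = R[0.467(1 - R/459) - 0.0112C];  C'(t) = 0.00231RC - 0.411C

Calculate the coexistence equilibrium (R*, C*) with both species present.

R* ≈ 178, C* ≈ 25.5

From dC/dt = 0 with C > 0: 0.00231R* = 0.411, so R* = 178.
Substitute into dR/dt = 0: 0.467(1 - 178/459) = 0.0112C*.
The bracket is 0.612, giving C* = 0.286/0.0112 = 25.5.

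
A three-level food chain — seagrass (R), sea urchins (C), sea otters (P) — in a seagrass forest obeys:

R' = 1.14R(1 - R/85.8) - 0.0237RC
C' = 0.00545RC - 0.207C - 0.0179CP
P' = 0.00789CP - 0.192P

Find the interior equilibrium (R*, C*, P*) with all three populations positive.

From dP/dt = 0: 0.00789C* = 0.192, so C* = 24.3.
From dR/dt = 0: 1.14(1 - R*/85.8) = 0.0237·24.3, giving R* = 85.8·(1 - 0.506) = 42.4.
From dC/dt = 0: 0.00545·42.4 - 0.207 = 0.0179P*, so P* = 0.024/0.0179 = 1.34.

R* ≈ 42.4, C* ≈ 24.3, P* ≈ 1.34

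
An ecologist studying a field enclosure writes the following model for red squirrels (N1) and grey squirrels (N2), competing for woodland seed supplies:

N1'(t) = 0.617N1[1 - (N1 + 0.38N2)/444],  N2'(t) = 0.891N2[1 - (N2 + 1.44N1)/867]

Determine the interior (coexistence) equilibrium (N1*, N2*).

N1* ≈ 253, N2* ≈ 503

Setting both brackets to zero gives the nullclines N1 + 0.38N2 = 444 and 1.44N1 + N2 = 867.
Substituting N2 = 867 - 1.44N1 into the first: N1(1 - 0.38·1.44) = 444 - 0.38·867.
So N1* = 115/0.453 = 253, and then N2* = 867 - 1.44·253 = 503.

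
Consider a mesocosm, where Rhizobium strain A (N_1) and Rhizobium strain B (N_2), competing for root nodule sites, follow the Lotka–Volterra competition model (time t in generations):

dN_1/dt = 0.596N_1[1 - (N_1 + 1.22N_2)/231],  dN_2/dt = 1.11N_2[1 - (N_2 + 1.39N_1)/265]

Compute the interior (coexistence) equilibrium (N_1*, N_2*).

Setting both brackets to zero gives the nullclines N_1 + 1.22N_2 = 231 and 1.39N_1 + N_2 = 265.
Substituting N_2 = 265 - 1.39N_1 into the first: N_1(1 - 1.22·1.39) = 231 - 1.22·265.
So N_1* = -92.3/-0.696 = 133, and then N_2* = 265 - 1.39·133 = 80.6.

N_1* ≈ 133, N_2* ≈ 80.6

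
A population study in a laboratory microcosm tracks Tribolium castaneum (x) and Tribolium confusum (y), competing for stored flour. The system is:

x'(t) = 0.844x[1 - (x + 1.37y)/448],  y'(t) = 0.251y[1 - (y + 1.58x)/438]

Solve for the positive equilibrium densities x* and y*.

Setting both brackets to zero gives the nullclines x + 1.37y = 448 and 1.58x + y = 438.
Substituting y = 438 - 1.58x into the first: x(1 - 1.37·1.58) = 448 - 1.37·438.
So x* = -152/-1.16 = 131, and then y* = 438 - 1.58·131 = 232.

x* ≈ 131, y* ≈ 232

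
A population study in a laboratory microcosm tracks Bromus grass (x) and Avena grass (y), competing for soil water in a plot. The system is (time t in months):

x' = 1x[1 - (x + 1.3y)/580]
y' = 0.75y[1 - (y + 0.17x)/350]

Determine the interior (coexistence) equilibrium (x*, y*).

x* ≈ 160, y* ≈ 323

Setting both brackets to zero gives the nullclines x + 1.3y = 580 and 0.17x + y = 350.
Substituting y = 350 - 0.17x into the first: x(1 - 1.3·0.17) = 580 - 1.3·350.
So x* = 125/0.779 = 160, and then y* = 350 - 0.17·160 = 323.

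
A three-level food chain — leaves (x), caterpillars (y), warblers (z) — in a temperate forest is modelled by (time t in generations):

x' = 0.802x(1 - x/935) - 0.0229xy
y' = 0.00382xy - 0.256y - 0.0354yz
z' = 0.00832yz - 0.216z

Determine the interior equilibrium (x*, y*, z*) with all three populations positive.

x* ≈ 242, y* ≈ 26, z* ≈ 18.9

From dz/dt = 0: 0.00832y* = 0.216, so y* = 26.
From dx/dt = 0: 0.802(1 - x*/935) = 0.0229·26, giving x* = 935·(1 - 0.741) = 242.
From dy/dt = 0: 0.00382·242 - 0.256 = 0.0354z*, so z* = 0.668/0.0354 = 18.9.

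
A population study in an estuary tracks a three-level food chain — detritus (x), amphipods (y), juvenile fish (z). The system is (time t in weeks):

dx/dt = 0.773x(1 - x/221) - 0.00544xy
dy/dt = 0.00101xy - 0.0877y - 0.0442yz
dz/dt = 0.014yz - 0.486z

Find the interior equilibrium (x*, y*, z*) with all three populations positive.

From dz/dt = 0: 0.014y* = 0.486, so y* = 34.7.
From dx/dt = 0: 0.773(1 - x*/221) = 0.00544·34.7, giving x* = 221·(1 - 0.244) = 167.
From dy/dt = 0: 0.00101·167 - 0.0877 = 0.0442z*, so z* = 0.081/0.0442 = 1.83.

x* ≈ 167, y* ≈ 34.7, z* ≈ 1.83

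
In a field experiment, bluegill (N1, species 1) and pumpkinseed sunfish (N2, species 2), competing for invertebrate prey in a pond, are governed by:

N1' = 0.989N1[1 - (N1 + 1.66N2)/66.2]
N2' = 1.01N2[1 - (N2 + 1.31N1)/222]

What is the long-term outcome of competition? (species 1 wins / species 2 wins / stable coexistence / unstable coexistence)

species 2 excludes species 1

Compare the nullcline intercepts: K1/α12 = 66.2/1.66 = 39.9 < K2 = 222; K2/α21 = 222/1.31 = 169 > K1 = 66.2.
Since the inequalities point opposite ways, species 2 can invade but species 1 cannot.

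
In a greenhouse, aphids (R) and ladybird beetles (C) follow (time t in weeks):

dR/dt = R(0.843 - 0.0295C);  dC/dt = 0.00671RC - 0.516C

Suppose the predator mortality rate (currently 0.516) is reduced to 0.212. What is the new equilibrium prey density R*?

R* ≈ 31.6

At the interior fixed point, setting dC/dt = 0 with C > 0 fixes R* = (predator death rate)/(RC coefficient) — independent of the other coefficients.
With the change, R* = 0.212/0.00671 = 31.6; it falls from 76.9.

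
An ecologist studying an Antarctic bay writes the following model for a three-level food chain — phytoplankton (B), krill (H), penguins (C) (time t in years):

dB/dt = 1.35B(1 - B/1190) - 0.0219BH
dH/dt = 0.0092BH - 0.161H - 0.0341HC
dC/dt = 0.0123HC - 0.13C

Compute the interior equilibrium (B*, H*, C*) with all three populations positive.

B* ≈ 986, H* ≈ 10.6, C* ≈ 261

From dC/dt = 0: 0.0123H* = 0.13, so H* = 10.6.
From dB/dt = 0: 1.35(1 - B*/1190) = 0.0219·10.6, giving B* = 1190·(1 - 0.171) = 986.
From dH/dt = 0: 0.0092·986 - 0.161 = 0.0341C*, so C* = 8.91/0.0341 = 261.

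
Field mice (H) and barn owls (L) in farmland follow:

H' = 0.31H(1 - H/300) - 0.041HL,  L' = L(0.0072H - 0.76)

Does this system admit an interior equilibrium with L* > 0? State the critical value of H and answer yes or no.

Threshold H = 106; K > 106, so yes, the predator persists.

The predator equation gives dL/dt > 0 only when H > 0.76/0.0072 = 106.
Without the predator, H → K = 300. Since 300 > 106, the predator can invade and persist.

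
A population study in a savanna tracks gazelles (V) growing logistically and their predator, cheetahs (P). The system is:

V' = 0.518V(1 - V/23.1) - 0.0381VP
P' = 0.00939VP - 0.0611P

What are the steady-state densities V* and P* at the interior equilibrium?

V* ≈ 6.51, P* ≈ 9.77

From dP/dt = 0 with P > 0: 0.00939V* = 0.0611, so V* = 6.51.
Substitute into dV/dt = 0: 0.518(1 - 6.51/23.1) = 0.0381P*.
The bracket is 0.718, giving P* = 0.372/0.0381 = 9.77.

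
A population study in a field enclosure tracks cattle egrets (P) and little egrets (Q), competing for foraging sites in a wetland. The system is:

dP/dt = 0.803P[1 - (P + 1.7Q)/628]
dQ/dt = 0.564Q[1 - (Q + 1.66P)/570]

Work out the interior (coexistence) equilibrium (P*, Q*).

P* ≈ 187, Q* ≈ 259

Setting both brackets to zero gives the nullclines P + 1.7Q = 628 and 1.66P + Q = 570.
Substituting Q = 570 - 1.66P into the first: P(1 - 1.7·1.66) = 628 - 1.7·570.
So P* = -341/-1.82 = 187, and then Q* = 570 - 1.66·187 = 259.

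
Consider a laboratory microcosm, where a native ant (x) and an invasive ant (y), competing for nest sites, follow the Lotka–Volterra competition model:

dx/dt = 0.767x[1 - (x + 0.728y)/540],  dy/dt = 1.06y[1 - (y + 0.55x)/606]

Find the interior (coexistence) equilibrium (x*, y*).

x* ≈ 165, y* ≈ 515

Setting both brackets to zero gives the nullclines x + 0.728y = 540 and 0.55x + y = 606.
Substituting y = 606 - 0.55x into the first: x(1 - 0.728·0.55) = 540 - 0.728·606.
So x* = 98.8/0.6 = 165, and then y* = 606 - 0.55·165 = 515.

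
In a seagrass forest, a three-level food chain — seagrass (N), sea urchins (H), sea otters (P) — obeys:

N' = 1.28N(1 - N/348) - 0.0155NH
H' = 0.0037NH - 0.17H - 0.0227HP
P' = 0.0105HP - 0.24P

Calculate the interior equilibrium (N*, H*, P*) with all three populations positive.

From dP/dt = 0: 0.0105H* = 0.24, so H* = 22.9.
From dN/dt = 0: 1.28(1 - N*/348) = 0.0155·22.9, giving N* = 348·(1 - 0.277) = 252.
From dH/dt = 0: 0.0037·252 - 0.17 = 0.0227P*, so P* = 0.761/0.0227 = 33.5.

N* ≈ 252, H* ≈ 22.9, P* ≈ 33.5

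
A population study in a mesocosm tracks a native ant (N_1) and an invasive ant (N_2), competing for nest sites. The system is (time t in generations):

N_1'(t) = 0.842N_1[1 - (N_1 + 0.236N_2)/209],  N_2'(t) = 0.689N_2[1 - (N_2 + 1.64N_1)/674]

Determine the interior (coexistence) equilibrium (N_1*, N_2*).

Setting both brackets to zero gives the nullclines N_1 + 0.236N_2 = 209 and 1.64N_1 + N_2 = 674.
Substituting N_2 = 674 - 1.64N_1 into the first: N_1(1 - 0.236·1.64) = 209 - 0.236·674.
So N_1* = 49.9/0.613 = 81.5, and then N_2* = 674 - 1.64·81.5 = 540.

N_1* ≈ 81.5, N_2* ≈ 540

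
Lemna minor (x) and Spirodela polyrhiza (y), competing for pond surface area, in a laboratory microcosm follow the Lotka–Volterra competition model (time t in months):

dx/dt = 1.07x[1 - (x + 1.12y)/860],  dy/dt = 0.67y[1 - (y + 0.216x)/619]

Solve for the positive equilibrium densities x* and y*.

x* ≈ 220, y* ≈ 571

Setting both brackets to zero gives the nullclines x + 1.12y = 860 and 0.216x + y = 619.
Substituting y = 619 - 0.216x into the first: x(1 - 1.12·0.216) = 860 - 1.12·619.
So x* = 167/0.758 = 220, and then y* = 619 - 0.216·220 = 571.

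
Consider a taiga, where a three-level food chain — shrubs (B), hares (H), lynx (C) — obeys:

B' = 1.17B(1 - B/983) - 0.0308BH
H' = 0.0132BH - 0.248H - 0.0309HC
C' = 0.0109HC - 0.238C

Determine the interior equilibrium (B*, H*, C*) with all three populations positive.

B* ≈ 418, H* ≈ 21.8, C* ≈ 171

From dC/dt = 0: 0.0109H* = 0.238, so H* = 21.8.
From dB/dt = 0: 1.17(1 - B*/983) = 0.0308·21.8, giving B* = 983·(1 - 0.575) = 418.
From dH/dt = 0: 0.0132·418 - 0.248 = 0.0309C*, so C* = 5.27/0.0309 = 171.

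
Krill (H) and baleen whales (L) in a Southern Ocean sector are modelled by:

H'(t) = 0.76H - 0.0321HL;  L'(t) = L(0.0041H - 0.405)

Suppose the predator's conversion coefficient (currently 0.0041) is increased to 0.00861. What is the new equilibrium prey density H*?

At the interior fixed point, setting dL/dt = 0 with L > 0 fixes H* = (predator death rate)/(HL coefficient) — independent of the other coefficients.
With the change, H* = 0.405/0.00861 = 47; it falls from 98.8.

H* ≈ 47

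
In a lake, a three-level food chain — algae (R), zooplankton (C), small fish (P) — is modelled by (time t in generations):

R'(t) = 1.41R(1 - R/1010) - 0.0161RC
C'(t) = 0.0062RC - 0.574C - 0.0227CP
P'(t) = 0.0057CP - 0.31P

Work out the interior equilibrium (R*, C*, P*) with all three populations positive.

From dP/dt = 0: 0.0057C* = 0.31, so C* = 54.4.
From dR/dt = 0: 1.41(1 - R*/1010) = 0.0161·54.4, giving R* = 1010·(1 - 0.621) = 383.
From dC/dt = 0: 0.0062·383 - 0.574 = 0.0227P*, so P* = 1.8/0.0227 = 79.3.

R* ≈ 383, C* ≈ 54.4, P* ≈ 79.3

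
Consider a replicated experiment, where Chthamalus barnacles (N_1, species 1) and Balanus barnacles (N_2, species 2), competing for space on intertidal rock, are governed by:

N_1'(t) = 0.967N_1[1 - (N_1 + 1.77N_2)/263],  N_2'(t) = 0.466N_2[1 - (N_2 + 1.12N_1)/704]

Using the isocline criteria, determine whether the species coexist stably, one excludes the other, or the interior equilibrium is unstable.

species 2 excludes species 1

Compare the nullcline intercepts: K1/α12 = 263/1.77 = 149 < K2 = 704; K2/α21 = 704/1.12 = 629 > K1 = 263.
Since the inequalities point opposite ways, species 2 can invade but species 1 cannot.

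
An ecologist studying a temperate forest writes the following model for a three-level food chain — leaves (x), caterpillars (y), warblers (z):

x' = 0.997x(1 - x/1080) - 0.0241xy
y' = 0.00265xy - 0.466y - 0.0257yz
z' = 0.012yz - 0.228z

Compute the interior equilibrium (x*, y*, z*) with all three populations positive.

x* ≈ 584, y* ≈ 19, z* ≈ 42.1

From dz/dt = 0: 0.012y* = 0.228, so y* = 19.
From dx/dt = 0: 0.997(1 - x*/1080) = 0.0241·19, giving x* = 1080·(1 - 0.459) = 584.
From dy/dt = 0: 0.00265·584 - 0.466 = 0.0257z*, so z* = 1.08/0.0257 = 42.1.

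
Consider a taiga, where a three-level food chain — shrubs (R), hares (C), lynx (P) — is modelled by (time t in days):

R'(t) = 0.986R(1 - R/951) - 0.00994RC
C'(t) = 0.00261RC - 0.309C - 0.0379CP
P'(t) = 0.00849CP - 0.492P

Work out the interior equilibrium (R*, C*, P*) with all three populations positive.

R* ≈ 395, C* ≈ 58, P* ≈ 19.1

From dP/dt = 0: 0.00849C* = 0.492, so C* = 58.
From dR/dt = 0: 0.986(1 - R*/951) = 0.00994·58, giving R* = 951·(1 - 0.584) = 395.
From dC/dt = 0: 0.00261·395 - 0.309 = 0.0379P*, so P* = 0.723/0.0379 = 19.1.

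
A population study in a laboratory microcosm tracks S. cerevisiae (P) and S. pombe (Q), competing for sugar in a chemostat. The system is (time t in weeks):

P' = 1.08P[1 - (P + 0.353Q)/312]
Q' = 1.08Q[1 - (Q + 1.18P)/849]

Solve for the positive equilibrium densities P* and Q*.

P* ≈ 21.1, Q* ≈ 824

Setting both brackets to zero gives the nullclines P + 0.353Q = 312 and 1.18P + Q = 849.
Substituting Q = 849 - 1.18P into the first: P(1 - 0.353·1.18) = 312 - 0.353·849.
So P* = 12.3/0.583 = 21.1, and then Q* = 849 - 1.18·21.1 = 824.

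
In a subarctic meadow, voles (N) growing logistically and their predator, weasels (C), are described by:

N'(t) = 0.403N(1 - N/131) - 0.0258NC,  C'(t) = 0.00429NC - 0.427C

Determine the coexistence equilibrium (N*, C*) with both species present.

N* ≈ 99.5, C* ≈ 3.75

From dC/dt = 0 with C > 0: 0.00429N* = 0.427, so N* = 99.5.
Substitute into dN/dt = 0: 0.403(1 - 99.5/131) = 0.0258C*.
The bracket is 0.24, giving C* = 0.0968/0.0258 = 3.75.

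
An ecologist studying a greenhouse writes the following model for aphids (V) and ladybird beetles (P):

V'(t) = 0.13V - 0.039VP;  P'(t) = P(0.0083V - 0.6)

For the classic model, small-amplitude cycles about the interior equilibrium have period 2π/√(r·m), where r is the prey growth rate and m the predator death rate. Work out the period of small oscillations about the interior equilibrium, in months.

Here r = 0.13 and m = 0.6, so r·m = 0.078.
ω = √0.078 = 0.279 per month, hence T = 2π/ω ≈ 22.5 months.

T ≈ 22.5 months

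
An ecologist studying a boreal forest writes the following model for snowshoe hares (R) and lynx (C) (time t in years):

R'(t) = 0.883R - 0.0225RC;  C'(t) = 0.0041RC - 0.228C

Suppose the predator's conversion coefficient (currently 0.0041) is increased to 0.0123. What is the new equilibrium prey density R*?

R* ≈ 18.5

At the interior fixed point, setting dC/dt = 0 with C > 0 fixes R* = (predator death rate)/(RC coefficient) — independent of the other coefficients.
With the change, R* = 0.228/0.0123 = 18.5; it falls from 55.6.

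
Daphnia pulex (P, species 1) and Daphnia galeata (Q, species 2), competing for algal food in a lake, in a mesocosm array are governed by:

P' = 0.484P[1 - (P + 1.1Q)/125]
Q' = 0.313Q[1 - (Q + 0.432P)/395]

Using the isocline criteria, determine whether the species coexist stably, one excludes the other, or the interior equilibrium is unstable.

species 2 excludes species 1

Compare the nullcline intercepts: K1/α12 = 125/1.1 = 114 < K2 = 395; K2/α21 = 395/0.432 = 914 > K1 = 125.
Since the inequalities point opposite ways, species 2 can invade but species 1 cannot.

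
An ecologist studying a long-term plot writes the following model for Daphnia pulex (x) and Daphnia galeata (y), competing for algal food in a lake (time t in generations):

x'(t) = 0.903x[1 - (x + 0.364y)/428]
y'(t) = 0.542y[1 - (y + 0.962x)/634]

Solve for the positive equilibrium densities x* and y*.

x* ≈ 303, y* ≈ 342

Setting both brackets to zero gives the nullclines x + 0.364y = 428 and 0.962x + y = 634.
Substituting y = 634 - 0.962x into the first: x(1 - 0.364·0.962) = 428 - 0.364·634.
So x* = 197/0.65 = 303, and then y* = 634 - 0.962·303 = 342.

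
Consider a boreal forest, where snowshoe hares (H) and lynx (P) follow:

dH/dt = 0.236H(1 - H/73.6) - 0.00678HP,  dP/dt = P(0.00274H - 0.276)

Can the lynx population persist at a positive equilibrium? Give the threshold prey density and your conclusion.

The predator equation gives dP/dt > 0 only when H > 0.276/0.00274 = 101.
Without the predator, H → K = 73.6. Since 73.6 < 101, the predator cannot invade.

Threshold H = 101; K < 101, so no, the predator goes extinct.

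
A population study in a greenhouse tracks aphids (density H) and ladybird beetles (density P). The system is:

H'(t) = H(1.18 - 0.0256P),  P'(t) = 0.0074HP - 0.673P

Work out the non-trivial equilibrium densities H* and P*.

Set dP/dt = 0 with P > 0: 0.0074H - 0.673 = 0, so H* = 0.673/0.0074 = 90.9.
Set dH/dt = 0 with H > 0: 1.18 - 0.0256P = 0, so P* = 1.18/0.0256 = 46.1.

H* ≈ 90.9, P* ≈ 46.1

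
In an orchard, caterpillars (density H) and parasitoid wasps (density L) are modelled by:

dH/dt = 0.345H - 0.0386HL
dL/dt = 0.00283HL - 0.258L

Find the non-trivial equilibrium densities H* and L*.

Set dL/dt = 0 with L > 0: 0.00283H - 0.258 = 0, so H* = 0.258/0.00283 = 91.2.
Set dH/dt = 0 with H > 0: 0.345 - 0.0386L = 0, so L* = 0.345/0.0386 = 8.94.

H* ≈ 91.2, L* ≈ 8.94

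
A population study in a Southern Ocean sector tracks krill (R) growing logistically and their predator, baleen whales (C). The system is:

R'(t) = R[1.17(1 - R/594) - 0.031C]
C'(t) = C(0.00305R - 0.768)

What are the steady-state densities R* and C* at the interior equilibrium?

R* ≈ 252, C* ≈ 21.7

From dC/dt = 0 with C > 0: 0.00305R* = 0.768, so R* = 252.
Substitute into dR/dt = 0: 1.17(1 - 252/594) = 0.031C*.
The bracket is 0.576, giving C* = 0.674/0.031 = 21.7.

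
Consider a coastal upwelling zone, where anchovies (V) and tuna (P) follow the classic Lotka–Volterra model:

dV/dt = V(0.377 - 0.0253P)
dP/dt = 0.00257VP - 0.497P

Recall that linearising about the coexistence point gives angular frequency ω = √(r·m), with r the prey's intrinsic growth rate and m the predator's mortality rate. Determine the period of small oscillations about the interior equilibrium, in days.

Here r = 0.377 and m = 0.497, so r·m = 0.187.
ω = √0.187 = 0.433 per day, hence T = 2π/ω ≈ 14.5 days.

T ≈ 14.5 days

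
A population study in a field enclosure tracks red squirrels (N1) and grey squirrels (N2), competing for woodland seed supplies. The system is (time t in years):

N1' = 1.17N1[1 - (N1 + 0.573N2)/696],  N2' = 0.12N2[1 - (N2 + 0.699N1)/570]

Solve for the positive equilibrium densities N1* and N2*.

Setting both brackets to zero gives the nullclines N1 + 0.573N2 = 696 and 0.699N1 + N2 = 570.
Substituting N2 = 570 - 0.699N1 into the first: N1(1 - 0.573·0.699) = 696 - 0.573·570.
So N1* = 369/0.599 = 616, and then N2* = 570 - 0.699·616 = 139.

N1* ≈ 616, N2* ≈ 139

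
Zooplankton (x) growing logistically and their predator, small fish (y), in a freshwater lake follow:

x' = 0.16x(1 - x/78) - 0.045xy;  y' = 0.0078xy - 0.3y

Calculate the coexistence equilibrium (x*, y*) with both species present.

x* ≈ 38.5, y* ≈ 1.8

From dy/dt = 0 with y > 0: 0.0078x* = 0.3, so x* = 38.5.
Substitute into dx/dt = 0: 0.16(1 - 38.5/78) = 0.045y*.
The bracket is 0.507, giving y* = 0.0811/0.045 = 1.8.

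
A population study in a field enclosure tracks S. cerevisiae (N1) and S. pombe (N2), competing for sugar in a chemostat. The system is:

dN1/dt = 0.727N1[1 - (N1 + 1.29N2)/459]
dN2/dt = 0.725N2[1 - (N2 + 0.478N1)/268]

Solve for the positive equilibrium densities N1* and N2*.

N1* ≈ 295, N2* ≈ 127

Setting both brackets to zero gives the nullclines N1 + 1.29N2 = 459 and 0.478N1 + N2 = 268.
Substituting N2 = 268 - 0.478N1 into the first: N1(1 - 1.29·0.478) = 459 - 1.29·268.
So N1* = 113/0.383 = 295, and then N2* = 268 - 0.478·295 = 127.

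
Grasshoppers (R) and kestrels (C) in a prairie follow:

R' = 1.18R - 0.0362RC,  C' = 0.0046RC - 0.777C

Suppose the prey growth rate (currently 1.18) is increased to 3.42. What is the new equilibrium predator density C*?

At the interior fixed point, setting dR/dt = 0 with R > 0 fixes C* = (prey growth rate)/(RC coefficient) — independent of the other coefficients.
With the change, C* = 3.42/0.0362 = 94.5; it rises from 32.6.

C* ≈ 94.5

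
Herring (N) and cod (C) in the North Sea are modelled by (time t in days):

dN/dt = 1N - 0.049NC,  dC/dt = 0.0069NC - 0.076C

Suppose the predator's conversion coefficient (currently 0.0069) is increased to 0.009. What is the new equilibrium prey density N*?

N* ≈ 8.44

At the interior fixed point, setting dC/dt = 0 with C > 0 fixes N* = (predator death rate)/(NC coefficient) — independent of the other coefficients.
With the change, N* = 0.076/0.009 = 8.44; it falls from 11.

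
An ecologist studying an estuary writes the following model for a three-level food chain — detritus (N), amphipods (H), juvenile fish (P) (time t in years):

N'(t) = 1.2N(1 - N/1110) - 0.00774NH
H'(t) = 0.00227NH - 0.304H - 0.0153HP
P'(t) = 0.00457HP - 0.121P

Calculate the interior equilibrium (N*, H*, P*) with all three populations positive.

From dP/dt = 0: 0.00457H* = 0.121, so H* = 26.5.
From dN/dt = 0: 1.2(1 - N*/1110) = 0.00774·26.5, giving N* = 1110·(1 - 0.171) = 920.
From dH/dt = 0: 0.00227·920 - 0.304 = 0.0153P*, so P* = 1.79/0.0153 = 117.

N* ≈ 920, H* ≈ 26.5, P* ≈ 117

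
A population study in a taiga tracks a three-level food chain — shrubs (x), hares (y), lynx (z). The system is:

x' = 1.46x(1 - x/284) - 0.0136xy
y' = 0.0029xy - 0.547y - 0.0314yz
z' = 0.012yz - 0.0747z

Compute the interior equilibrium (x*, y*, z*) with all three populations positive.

From dz/dt = 0: 0.012y* = 0.0747, so y* = 6.22.
From dx/dt = 0: 1.46(1 - x*/284) = 0.0136·6.22, giving x* = 284·(1 - 0.058) = 268.
From dy/dt = 0: 0.0029·268 - 0.547 = 0.0314z*, so z* = 0.229/0.0314 = 7.29.

x* ≈ 268, y* ≈ 6.22, z* ≈ 7.29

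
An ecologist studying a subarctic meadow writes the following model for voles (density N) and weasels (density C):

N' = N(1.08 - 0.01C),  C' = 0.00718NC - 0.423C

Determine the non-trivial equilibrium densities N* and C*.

N* ≈ 58.9, C* ≈ 108

Set dC/dt = 0 with C > 0: 0.00718N - 0.423 = 0, so N* = 0.423/0.00718 = 58.9.
Set dN/dt = 0 with N > 0: 1.08 - 0.01C = 0, so C* = 1.08/0.01 = 108.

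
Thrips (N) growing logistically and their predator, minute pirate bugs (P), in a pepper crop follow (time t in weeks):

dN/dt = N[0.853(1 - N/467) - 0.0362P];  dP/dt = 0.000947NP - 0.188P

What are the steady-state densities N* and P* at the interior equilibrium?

From dP/dt = 0 with P > 0: 0.000947N* = 0.188, so N* = 199.
Substitute into dN/dt = 0: 0.853(1 - 199/467) = 0.0362P*.
The bracket is 0.575, giving P* = 0.49/0.0362 = 13.5.

N* ≈ 199, P* ≈ 13.5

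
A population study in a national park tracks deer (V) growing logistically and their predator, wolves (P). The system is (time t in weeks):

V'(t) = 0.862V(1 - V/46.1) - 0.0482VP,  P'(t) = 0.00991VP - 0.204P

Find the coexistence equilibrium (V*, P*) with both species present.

V* ≈ 20.6, P* ≈ 9.9

From dP/dt = 0 with P > 0: 0.00991V* = 0.204, so V* = 20.6.
Substitute into dV/dt = 0: 0.862(1 - 20.6/46.1) = 0.0482P*.
The bracket is 0.553, giving P* = 0.477/0.0482 = 9.9.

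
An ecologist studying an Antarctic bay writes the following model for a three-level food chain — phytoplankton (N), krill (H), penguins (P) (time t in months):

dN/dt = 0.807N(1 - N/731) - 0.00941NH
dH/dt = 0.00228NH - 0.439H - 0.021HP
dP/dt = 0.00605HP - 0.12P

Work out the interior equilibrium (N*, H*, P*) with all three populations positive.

From dP/dt = 0: 0.00605H* = 0.12, so H* = 19.8.
From dN/dt = 0: 0.807(1 - N*/731) = 0.00941·19.8, giving N* = 731·(1 - 0.231) = 562.
From dH/dt = 0: 0.00228·562 - 0.439 = 0.021P*, so P* = 0.842/0.021 = 40.1.

N* ≈ 562, H* ≈ 19.8, P* ≈ 40.1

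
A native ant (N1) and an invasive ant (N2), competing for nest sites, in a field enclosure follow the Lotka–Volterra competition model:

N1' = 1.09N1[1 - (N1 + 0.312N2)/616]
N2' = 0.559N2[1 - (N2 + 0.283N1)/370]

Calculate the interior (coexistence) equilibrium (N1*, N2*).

Setting both brackets to zero gives the nullclines N1 + 0.312N2 = 616 and 0.283N1 + N2 = 370.
Substituting N2 = 370 - 0.283N1 into the first: N1(1 - 0.312·0.283) = 616 - 0.312·370.
So N1* = 501/0.912 = 549, and then N2* = 370 - 0.283·549 = 215.

N1* ≈ 549, N2* ≈ 215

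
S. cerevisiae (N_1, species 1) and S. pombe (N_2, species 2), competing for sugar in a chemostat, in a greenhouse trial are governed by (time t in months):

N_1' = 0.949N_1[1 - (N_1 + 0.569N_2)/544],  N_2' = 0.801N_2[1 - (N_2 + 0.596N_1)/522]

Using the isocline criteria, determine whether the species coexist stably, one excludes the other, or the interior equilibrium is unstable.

stable coexistence

Compare the nullcline intercepts: K1/α12 = 544/0.569 = 956 > K2 = 522; K2/α21 = 522/0.596 = 876 > K1 = 544.
Since both inequalities hold, each species can invade when rare, so the interior equilibrium is stable.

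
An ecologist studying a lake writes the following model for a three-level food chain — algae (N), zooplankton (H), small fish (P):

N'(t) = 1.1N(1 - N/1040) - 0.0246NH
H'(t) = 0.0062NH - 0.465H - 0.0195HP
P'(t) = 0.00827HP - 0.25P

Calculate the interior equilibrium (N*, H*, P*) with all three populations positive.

From dP/dt = 0: 0.00827H* = 0.25, so H* = 30.2.
From dN/dt = 0: 1.1(1 - N*/1040) = 0.0246·30.2, giving N* = 1040·(1 - 0.676) = 337.
From dH/dt = 0: 0.0062·337 - 0.465 = 0.0195P*, so P* = 1.62/0.0195 = 83.3.

N* ≈ 337, H* ≈ 30.2, P* ≈ 83.3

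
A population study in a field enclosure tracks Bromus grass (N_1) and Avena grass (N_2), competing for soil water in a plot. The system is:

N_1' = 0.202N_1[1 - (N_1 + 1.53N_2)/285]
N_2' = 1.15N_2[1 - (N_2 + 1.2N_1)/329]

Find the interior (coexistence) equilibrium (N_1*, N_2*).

N_1* ≈ 261, N_2* ≈ 15.6

Setting both brackets to zero gives the nullclines N_1 + 1.53N_2 = 285 and 1.2N_1 + N_2 = 329.
Substituting N_2 = 329 - 1.2N_1 into the first: N_1(1 - 1.53·1.2) = 285 - 1.53·329.
So N_1* = -218/-0.836 = 261, and then N_2* = 329 - 1.2·261 = 15.6.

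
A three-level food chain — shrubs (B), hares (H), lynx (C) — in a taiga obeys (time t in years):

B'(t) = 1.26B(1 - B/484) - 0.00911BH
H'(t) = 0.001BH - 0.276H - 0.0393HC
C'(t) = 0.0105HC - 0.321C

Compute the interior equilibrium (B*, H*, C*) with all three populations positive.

B* ≈ 377, H* ≈ 30.6, C* ≈ 2.57

From dC/dt = 0: 0.0105H* = 0.321, so H* = 30.6.
From dB/dt = 0: 1.26(1 - B*/484) = 0.00911·30.6, giving B* = 484·(1 - 0.221) = 377.
From dH/dt = 0: 0.001·377 - 0.276 = 0.0393C*, so C* = 0.101/0.0393 = 2.57.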